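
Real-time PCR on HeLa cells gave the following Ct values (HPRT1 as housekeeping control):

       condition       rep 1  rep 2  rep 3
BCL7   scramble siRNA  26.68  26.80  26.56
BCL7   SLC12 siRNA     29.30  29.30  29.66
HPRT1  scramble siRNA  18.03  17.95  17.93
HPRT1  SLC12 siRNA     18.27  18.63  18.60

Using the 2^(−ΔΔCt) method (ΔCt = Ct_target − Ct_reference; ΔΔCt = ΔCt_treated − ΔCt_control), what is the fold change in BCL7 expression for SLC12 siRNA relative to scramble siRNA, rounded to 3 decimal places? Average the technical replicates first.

0.216

Mean Ct: BCL7 scramble siRNA 26.680; BCL7 SLC12 siRNA 29.420; HPRT1 scramble siRNA 17.970; HPRT1 SLC12 siRNA 18.500
ΔCt(scramble siRNA) = 26.680 − 17.970 = 8.710
ΔCt(SLC12 siRNA) = 29.420 − 18.500 = 10.920
ΔΔCt = 10.920 − 8.710 = 2.210
Fold change = 2^(−2.210) = 0.2161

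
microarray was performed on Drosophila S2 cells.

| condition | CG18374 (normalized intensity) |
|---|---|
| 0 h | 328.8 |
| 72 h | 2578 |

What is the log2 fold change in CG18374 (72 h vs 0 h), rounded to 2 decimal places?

Fold change = 2578 / 328.8 = 7.8406
log2(7.8406) = 2.971

2.97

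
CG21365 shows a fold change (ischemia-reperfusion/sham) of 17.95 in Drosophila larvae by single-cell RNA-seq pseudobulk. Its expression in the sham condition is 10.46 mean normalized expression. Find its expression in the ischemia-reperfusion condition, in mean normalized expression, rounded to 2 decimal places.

ischemia-reperfusion expression = 10.46 × 17.95 = 187.76

187.76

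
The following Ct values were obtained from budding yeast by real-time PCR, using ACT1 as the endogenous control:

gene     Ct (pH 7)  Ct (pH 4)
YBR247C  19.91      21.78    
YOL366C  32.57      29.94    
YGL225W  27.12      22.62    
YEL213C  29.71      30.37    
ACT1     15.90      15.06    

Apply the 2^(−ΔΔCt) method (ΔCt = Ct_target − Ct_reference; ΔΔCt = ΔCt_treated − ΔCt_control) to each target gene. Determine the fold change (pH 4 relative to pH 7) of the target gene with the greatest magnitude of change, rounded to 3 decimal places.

12.641

YBR247C: ΔΔCt = (21.78−15.06) − (19.91−15.90) = 6.72 − 4.01 = 2.71; fold change = 2^-2.71 = 0.153
YOL366C: ΔΔCt = (29.94−15.06) − (32.57−15.90) = 14.88 − 16.67 = -1.79; fold change = 2^1.79 = 3.458
YGL225W: ΔΔCt = (22.62−15.06) − (27.12−15.90) = 7.56 − 11.22 = -3.66; fold change = 2^3.66 = 12.641
YEL213C: ΔΔCt = (30.37−15.06) − (29.71−15.90) = 15.31 − 13.81 = 1.50; fold change = 2^-1.50 = 0.354
YGL225W has the largest |ΔΔCt| = 3.66.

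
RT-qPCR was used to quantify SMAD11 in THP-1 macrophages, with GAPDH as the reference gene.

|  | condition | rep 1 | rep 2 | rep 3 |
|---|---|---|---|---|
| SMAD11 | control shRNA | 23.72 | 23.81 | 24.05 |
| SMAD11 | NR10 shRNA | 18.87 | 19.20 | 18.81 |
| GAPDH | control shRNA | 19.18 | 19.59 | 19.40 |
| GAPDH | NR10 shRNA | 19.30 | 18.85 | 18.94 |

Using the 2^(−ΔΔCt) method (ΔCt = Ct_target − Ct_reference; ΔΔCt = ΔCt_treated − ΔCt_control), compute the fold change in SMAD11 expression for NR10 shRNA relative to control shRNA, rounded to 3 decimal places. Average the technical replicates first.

23.264

Mean Ct: SMAD11 control shRNA 23.860; SMAD11 NR10 shRNA 18.960; GAPDH control shRNA 19.390; GAPDH NR10 shRNA 19.030
ΔCt(control shRNA) = 23.860 − 19.390 = 4.470
ΔCt(NR10 shRNA) = 18.960 − 19.030 = -0.070
ΔΔCt = -0.070 − 4.470 = -4.540
Fold change = 2^(−(-4.540)) = 2^4.540 = 23.2636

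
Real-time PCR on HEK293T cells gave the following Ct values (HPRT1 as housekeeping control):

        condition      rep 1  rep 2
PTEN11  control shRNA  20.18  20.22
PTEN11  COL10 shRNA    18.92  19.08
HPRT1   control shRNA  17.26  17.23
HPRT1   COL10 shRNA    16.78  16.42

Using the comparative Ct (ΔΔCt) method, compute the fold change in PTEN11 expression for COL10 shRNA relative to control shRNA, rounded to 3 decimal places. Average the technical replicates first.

Mean Ct: PTEN11 control shRNA 20.200; PTEN11 COL10 shRNA 19.000; HPRT1 control shRNA 17.245; HPRT1 COL10 shRNA 16.600
ΔCt(control shRNA) = 20.200 − 17.245 = 2.955
ΔCt(COL10 shRNA) = 19.000 − 16.600 = 2.400
ΔΔCt = 2.400 − 2.955 = -0.555
Fold change = 2^(−(-0.555)) = 2^0.555 = 1.4692

1.469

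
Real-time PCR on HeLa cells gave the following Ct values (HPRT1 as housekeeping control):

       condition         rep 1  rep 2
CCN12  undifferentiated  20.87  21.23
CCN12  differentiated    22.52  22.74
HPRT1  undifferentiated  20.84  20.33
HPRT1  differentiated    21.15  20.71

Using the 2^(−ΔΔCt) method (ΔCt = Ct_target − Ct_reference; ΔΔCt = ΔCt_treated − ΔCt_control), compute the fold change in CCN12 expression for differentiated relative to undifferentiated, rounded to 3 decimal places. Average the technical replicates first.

Mean Ct: CCN12 undifferentiated 21.050; CCN12 differentiated 22.630; HPRT1 undifferentiated 20.585; HPRT1 differentiated 20.930
ΔCt(undifferentiated) = 21.050 − 20.585 = 0.465
ΔCt(differentiated) = 22.630 − 20.930 = 1.700
ΔΔCt = 1.700 − 0.465 = 1.235
Fold change = 2^(−1.235) = 0.4248

0.425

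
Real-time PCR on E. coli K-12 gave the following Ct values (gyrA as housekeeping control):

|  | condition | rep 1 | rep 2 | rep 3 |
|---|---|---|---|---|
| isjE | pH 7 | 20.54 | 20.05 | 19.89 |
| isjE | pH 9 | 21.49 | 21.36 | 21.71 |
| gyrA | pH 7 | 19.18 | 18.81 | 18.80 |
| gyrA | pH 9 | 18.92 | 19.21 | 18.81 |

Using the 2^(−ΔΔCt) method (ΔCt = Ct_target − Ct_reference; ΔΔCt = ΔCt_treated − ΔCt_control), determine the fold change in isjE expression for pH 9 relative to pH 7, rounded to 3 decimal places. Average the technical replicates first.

Mean Ct: isjE pH 7 20.160; isjE pH 9 21.520; gyrA pH 7 18.930; gyrA pH 9 18.980
ΔCt(pH 7) = 20.160 − 18.930 = 1.230
ΔCt(pH 9) = 21.520 − 18.980 = 2.540
ΔΔCt = 2.540 − 1.230 = 1.310
Fold change = 2^(−1.310) = 0.4033

0.403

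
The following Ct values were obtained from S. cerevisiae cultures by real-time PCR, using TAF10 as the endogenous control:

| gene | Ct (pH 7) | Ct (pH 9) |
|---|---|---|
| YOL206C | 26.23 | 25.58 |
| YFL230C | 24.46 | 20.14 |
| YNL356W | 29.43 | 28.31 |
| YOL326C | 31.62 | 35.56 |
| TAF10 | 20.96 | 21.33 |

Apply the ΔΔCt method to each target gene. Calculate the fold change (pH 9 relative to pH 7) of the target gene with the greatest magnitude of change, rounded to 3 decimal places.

25.813

YOL206C: ΔΔCt = (25.58−21.33) − (26.23−20.96) = 4.25 − 5.27 = -1.02; fold change = 2^1.02 = 2.028
YFL230C: ΔΔCt = (20.14−21.33) − (24.46−20.96) = -1.19 − 3.50 = -4.69; fold change = 2^4.69 = 25.813
YNL356W: ΔΔCt = (28.31−21.33) − (29.43−20.96) = 6.98 − 8.47 = -1.49; fold change = 2^1.49 = 2.809
YOL326C: ΔΔCt = (35.56−21.33) − (31.62−20.96) = 14.23 − 10.66 = 3.57; fold change = 2^-3.57 = 0.084
YFL230C has the largest |ΔΔCt| = 4.69.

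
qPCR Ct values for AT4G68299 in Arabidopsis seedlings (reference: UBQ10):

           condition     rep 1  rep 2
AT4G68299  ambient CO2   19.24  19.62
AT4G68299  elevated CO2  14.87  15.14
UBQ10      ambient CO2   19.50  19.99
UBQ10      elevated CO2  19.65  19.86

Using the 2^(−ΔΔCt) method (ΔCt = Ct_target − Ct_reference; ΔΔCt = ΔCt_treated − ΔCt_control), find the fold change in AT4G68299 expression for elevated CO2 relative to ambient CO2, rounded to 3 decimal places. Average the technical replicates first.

Mean Ct: AT4G68299 ambient CO2 19.430; AT4G68299 elevated CO2 15.005; UBQ10 ambient CO2 19.745; UBQ10 elevated CO2 19.755
ΔCt(ambient CO2) = 19.430 − 19.745 = -0.315
ΔCt(elevated CO2) = 15.005 − 19.755 = -4.750
ΔΔCt = -4.750 − (-0.315) = -4.435
Fold change = 2^(−(-4.435)) = 2^4.435 = 21.6306

21.631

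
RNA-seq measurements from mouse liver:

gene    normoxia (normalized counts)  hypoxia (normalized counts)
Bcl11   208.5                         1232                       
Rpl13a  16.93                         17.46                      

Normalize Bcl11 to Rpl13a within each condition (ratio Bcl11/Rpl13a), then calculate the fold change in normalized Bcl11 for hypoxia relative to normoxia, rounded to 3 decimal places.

Bcl11/Rpl13a (normoxia) = 208.5 / 16.93 = 12.315
Bcl11/Rpl13a (hypoxia) = 1232 / 17.46 = 70.561
Fold change = 70.561 / 12.315 = 5.7295

5.730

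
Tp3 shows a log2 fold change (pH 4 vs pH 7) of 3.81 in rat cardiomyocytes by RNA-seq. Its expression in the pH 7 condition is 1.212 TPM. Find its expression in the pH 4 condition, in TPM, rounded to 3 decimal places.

16.999

Fold change = 2^(3.81) = 14.0257
pH 4 expression = 1.212 × 14.0257 = 16.999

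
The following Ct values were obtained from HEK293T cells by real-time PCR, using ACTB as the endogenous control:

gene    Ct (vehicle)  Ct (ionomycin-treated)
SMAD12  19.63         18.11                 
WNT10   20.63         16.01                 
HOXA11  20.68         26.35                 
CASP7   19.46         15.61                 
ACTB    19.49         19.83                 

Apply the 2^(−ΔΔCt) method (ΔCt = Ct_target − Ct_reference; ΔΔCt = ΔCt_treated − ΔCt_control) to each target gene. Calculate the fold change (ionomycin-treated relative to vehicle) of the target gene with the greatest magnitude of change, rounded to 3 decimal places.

SMAD12: ΔΔCt = (18.11−19.83) − (19.63−19.49) = -1.72 − 0.14 = -1.86; fold change = 2^1.86 = 3.630
WNT10: ΔΔCt = (16.01−19.83) − (20.63−19.49) = -3.82 − 1.14 = -4.96; fold change = 2^4.96 = 31.125
HOXA11: ΔΔCt = (26.35−19.83) − (20.68−19.49) = 6.52 − 1.19 = 5.33; fold change = 2^-5.33 = 0.025
CASP7: ΔΔCt = (15.61−19.83) − (19.46−19.49) = -4.22 − (-0.03) = -4.19; fold change = 2^4.19 = 18.252
HOXA11 has the largest |ΔΔCt| = 5.33.

0.025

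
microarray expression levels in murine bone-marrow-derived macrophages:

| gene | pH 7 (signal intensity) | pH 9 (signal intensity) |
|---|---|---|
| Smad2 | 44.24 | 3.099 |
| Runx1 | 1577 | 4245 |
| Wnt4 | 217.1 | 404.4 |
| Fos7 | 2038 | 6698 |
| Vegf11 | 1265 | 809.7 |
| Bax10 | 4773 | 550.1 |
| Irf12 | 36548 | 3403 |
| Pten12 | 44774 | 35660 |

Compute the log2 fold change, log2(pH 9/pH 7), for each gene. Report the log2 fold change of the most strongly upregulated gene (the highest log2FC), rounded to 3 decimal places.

1.717

log2(3.099/44.24) = -3.835  (Smad2)
log2(4245/1577) = 1.429  (Runx1)
log2(404.4/217.1) = 0.897  (Wnt4)
log2(6698/2038) = 1.717  (Fos7)
log2(809.7/1265) = -0.644  (Vegf11)
log2(550.1/4773) = -3.117  (Bax10)
log2(3403/36548) = -3.425  (Irf12)
log2(35660/44774) = -0.328  (Pten12)
Fos7 is most strongly upregulated.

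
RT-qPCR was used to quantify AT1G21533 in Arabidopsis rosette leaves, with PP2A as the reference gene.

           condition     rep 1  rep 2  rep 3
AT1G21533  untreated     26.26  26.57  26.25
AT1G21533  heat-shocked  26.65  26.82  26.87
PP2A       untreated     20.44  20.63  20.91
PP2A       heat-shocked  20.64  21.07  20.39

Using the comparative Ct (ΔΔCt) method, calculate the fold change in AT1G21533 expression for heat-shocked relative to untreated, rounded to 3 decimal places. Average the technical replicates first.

0.768

Mean Ct: AT1G21533 untreated 26.360; AT1G21533 heat-shocked 26.780; PP2A untreated 20.660; PP2A heat-shocked 20.700
ΔCt(untreated) = 26.360 − 20.660 = 5.700
ΔCt(heat-shocked) = 26.780 − 20.700 = 6.080
ΔΔCt = 6.080 − 5.700 = 0.380
Fold change = 2^(−0.380) = 0.7684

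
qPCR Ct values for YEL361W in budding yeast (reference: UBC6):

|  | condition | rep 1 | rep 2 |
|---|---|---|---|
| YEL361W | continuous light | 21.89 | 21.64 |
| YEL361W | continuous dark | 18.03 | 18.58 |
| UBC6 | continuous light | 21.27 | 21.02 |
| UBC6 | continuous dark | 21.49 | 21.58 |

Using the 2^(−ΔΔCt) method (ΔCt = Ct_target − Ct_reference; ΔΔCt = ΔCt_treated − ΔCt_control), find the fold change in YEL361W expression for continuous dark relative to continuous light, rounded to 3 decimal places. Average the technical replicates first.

14.420

Mean Ct: YEL361W continuous light 21.765; YEL361W continuous dark 18.305; UBC6 continuous light 21.145; UBC6 continuous dark 21.535
ΔCt(continuous light) = 21.765 − 21.145 = 0.620
ΔCt(continuous dark) = 18.305 − 21.535 = -3.230
ΔΔCt = -3.230 − 0.620 = -3.850
Fold change = 2^(−(-3.850)) = 2^3.850 = 14.4200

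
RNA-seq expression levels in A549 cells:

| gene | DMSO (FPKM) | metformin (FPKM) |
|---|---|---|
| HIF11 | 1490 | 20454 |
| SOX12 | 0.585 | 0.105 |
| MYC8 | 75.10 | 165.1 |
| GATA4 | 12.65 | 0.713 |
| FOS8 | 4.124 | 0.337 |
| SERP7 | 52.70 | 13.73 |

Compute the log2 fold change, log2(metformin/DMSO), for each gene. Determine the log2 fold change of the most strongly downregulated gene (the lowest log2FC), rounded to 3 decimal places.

-4.149

log2(20454/1490) = 3.779  (HIF11)
log2(0.105/0.585) = -2.478  (SOX12)
log2(165.1/75.10) = 1.136  (MYC8)
log2(0.713/12.65) = -4.149  (GATA4)
log2(0.337/4.124) = -3.613  (FOS8)
log2(13.73/52.70) = -1.940  (SERP7)
GATA4 is most strongly downregulated.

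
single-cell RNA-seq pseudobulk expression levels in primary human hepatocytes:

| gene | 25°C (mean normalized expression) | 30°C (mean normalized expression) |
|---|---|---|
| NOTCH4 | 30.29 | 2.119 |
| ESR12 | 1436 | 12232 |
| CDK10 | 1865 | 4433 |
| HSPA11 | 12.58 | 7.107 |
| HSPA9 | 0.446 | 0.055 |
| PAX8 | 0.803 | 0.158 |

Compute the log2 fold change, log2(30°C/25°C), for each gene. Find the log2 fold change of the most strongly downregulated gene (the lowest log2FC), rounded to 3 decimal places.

log2(2.119/30.29) = -3.837  (NOTCH4)
log2(12232/1436) = 3.091  (ESR12)
log2(4433/1865) = 1.249  (CDK10)
log2(7.107/12.58) = -0.824  (HSPA11)
log2(0.055/0.446) = -3.020  (HSPA9)
log2(0.158/0.803) = -2.345  (PAX8)
NOTCH4 is most strongly downregulated.

-3.837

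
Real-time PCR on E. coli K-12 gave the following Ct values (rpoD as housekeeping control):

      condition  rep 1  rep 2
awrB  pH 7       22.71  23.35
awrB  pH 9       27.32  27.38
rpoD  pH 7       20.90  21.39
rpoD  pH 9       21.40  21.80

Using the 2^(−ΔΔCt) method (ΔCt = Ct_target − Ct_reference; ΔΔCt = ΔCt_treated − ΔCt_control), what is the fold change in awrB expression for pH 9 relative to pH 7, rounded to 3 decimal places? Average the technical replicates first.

0.069

Mean Ct: awrB pH 7 23.030; awrB pH 9 27.350; rpoD pH 7 21.145; rpoD pH 9 21.600
ΔCt(pH 7) = 23.030 − 21.145 = 1.885
ΔCt(pH 9) = 27.350 − 21.600 = 5.750
ΔΔCt = 5.750 − 1.885 = 3.865
Fold change = 2^(−3.865) = 0.0686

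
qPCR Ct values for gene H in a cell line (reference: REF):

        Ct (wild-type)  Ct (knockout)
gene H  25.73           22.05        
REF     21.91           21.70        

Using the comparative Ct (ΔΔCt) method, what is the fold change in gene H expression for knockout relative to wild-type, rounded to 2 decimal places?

11.08

ΔCt(wild-type) = 25.730 − 21.910 = 3.820
ΔCt(knockout) = 22.050 − 21.700 = 0.350
ΔΔCt = 0.350 − 3.820 = -3.470
Fold change = 2^(−(-3.470)) = 2^3.470 = 11.081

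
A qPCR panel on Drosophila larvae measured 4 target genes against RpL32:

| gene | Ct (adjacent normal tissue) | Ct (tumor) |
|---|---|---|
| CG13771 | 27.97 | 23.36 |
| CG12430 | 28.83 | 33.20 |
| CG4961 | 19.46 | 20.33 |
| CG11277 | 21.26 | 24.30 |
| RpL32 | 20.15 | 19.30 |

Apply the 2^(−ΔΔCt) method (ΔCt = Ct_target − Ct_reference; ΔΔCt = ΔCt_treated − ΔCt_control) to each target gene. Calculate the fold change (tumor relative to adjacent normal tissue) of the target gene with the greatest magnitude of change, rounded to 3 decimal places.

CG13771: ΔΔCt = (23.36−19.30) − (27.97−20.15) = 4.06 − 7.82 = -3.76; fold change = 2^3.76 = 13.548
CG12430: ΔΔCt = (33.20−19.30) − (28.83−20.15) = 13.90 − 8.68 = 5.22; fold change = 2^-5.22 = 0.027
CG4961: ΔΔCt = (20.33−19.30) − (19.46−20.15) = 1.03 − (-0.69) = 1.72; fold change = 2^-1.72 = 0.304
CG11277: ΔΔCt = (24.30−19.30) − (21.26−20.15) = 5.00 − 1.11 = 3.89; fold change = 2^-3.89 = 0.067
CG12430 has the largest |ΔΔCt| = 5.22.

0.027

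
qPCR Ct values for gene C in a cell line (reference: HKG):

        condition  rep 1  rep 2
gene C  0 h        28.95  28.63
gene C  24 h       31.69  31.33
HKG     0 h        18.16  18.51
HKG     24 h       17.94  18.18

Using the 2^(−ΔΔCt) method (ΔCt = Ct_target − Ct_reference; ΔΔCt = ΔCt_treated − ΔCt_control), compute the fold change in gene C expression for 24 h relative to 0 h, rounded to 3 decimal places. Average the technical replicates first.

0.125

Mean Ct: gene C 0 h 28.790; gene C 24 h 31.510; HKG 0 h 18.335; HKG 24 h 18.060
ΔCt(0 h) = 28.790 − 18.335 = 10.455
ΔCt(24 h) = 31.510 − 18.060 = 13.450
ΔΔCt = 13.450 − 10.455 = 2.995
Fold change = 2^(−2.995) = 0.1254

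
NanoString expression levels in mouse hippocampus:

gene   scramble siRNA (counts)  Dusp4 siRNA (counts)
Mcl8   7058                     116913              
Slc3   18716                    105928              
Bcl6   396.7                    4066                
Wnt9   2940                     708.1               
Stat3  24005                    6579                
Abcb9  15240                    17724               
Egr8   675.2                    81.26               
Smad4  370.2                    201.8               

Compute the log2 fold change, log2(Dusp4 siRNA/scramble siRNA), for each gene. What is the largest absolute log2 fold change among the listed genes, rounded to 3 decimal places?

4.050

log2(116913/7058) = 4.050  (Mcl8)
log2(105928/18716) = 2.501  (Slc3)
log2(4066/396.7) = 3.357  (Bcl6)
log2(708.1/2940) = -2.054  (Wnt9)
log2(6579/24005) = -1.867  (Stat3)
log2(17724/15240) = 0.218  (Abcb9)
log2(81.26/675.2) = -3.055  (Egr8)
log2(201.8/370.2) = -0.875  (Smad4)
The largest magnitude belongs to Mcl8.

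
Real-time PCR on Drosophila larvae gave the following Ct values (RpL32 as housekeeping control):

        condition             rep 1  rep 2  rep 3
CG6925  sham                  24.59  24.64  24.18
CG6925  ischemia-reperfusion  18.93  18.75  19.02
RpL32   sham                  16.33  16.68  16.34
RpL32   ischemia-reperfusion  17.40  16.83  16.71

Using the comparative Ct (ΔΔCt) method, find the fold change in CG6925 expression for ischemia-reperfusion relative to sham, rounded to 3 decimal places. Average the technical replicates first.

Mean Ct: CG6925 sham 24.470; CG6925 ischemia-reperfusion 18.900; RpL32 sham 16.450; RpL32 ischemia-reperfusion 16.980
ΔCt(sham) = 24.470 − 16.450 = 8.020
ΔCt(ischemia-reperfusion) = 18.900 − 16.980 = 1.920
ΔΔCt = 1.920 − 8.020 = -6.100
Fold change = 2^(−(-6.100)) = 2^6.100 = 68.5935

68.594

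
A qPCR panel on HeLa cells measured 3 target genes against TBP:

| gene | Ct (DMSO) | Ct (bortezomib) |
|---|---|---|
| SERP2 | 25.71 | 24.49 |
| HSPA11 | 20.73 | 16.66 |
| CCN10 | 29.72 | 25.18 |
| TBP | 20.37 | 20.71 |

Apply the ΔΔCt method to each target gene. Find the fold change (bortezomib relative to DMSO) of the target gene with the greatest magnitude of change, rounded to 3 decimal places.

29.446

SERP2: ΔΔCt = (24.49−20.71) − (25.71−20.37) = 3.78 − 5.34 = -1.56; fold change = 2^1.56 = 2.949
HSPA11: ΔΔCt = (16.66−20.71) − (20.73−20.37) = -4.05 − 0.36 = -4.41; fold change = 2^4.41 = 21.259
CCN10: ΔΔCt = (25.18−20.71) − (29.72−20.37) = 4.47 − 9.35 = -4.88; fold change = 2^4.88 = 29.446
CCN10 has the largest |ΔΔCt| = 4.88.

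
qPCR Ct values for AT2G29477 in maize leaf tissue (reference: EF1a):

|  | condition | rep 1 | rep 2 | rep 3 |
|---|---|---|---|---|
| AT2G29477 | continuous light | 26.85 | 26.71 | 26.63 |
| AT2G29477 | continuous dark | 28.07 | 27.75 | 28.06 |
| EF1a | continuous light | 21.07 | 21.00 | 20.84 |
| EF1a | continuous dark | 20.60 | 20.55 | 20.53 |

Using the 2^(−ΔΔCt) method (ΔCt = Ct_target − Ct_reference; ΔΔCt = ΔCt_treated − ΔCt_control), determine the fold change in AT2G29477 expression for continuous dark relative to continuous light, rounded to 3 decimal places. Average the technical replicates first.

0.321

Mean Ct: AT2G29477 continuous light 26.730; AT2G29477 continuous dark 27.960; EF1a continuous light 20.970; EF1a continuous dark 20.560
ΔCt(continuous light) = 26.730 − 20.970 = 5.760
ΔCt(continuous dark) = 27.960 − 20.560 = 7.400
ΔΔCt = 7.400 − 5.760 = 1.640
Fold change = 2^(−1.640) = 0.3209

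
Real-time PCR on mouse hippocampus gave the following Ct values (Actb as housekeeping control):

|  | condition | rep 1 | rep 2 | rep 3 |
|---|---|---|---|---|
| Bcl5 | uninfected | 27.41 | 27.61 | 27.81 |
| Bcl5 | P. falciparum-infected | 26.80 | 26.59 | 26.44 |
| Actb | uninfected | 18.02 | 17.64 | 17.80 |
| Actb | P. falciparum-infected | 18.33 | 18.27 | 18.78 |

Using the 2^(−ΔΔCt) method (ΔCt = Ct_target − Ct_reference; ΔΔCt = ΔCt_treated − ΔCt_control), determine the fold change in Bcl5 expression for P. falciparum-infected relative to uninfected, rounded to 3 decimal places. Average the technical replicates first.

3.117

Mean Ct: Bcl5 uninfected 27.610; Bcl5 P. falciparum-infected 26.610; Actb uninfected 17.820; Actb P. falciparum-infected 18.460
ΔCt(uninfected) = 27.610 − 17.820 = 9.790
ΔCt(P. falciparum-infected) = 26.610 − 18.460 = 8.150
ΔΔCt = 8.150 − 9.790 = -1.640
Fold change = 2^(−(-1.640)) = 2^1.640 = 3.1167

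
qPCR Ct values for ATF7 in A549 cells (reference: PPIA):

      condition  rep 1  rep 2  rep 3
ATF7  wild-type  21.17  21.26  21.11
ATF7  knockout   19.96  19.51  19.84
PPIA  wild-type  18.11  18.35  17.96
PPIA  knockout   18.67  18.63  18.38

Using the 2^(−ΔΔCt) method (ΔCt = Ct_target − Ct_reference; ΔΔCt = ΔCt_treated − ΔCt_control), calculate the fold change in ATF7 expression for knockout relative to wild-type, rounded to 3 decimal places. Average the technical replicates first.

Mean Ct: ATF7 wild-type 21.180; ATF7 knockout 19.770; PPIA wild-type 18.140; PPIA knockout 18.560
ΔCt(wild-type) = 21.180 − 18.140 = 3.040
ΔCt(knockout) = 19.770 − 18.560 = 1.210
ΔΔCt = 1.210 − 3.040 = -1.830
Fold change = 2^(−(-1.830)) = 2^1.830 = 3.5554

3.555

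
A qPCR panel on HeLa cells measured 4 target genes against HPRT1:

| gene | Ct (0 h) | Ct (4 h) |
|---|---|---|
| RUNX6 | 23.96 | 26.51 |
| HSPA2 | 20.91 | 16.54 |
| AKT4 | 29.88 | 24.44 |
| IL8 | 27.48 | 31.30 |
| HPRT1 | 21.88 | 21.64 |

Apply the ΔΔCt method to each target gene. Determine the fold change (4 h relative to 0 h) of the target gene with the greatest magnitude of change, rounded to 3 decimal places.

36.758

RUNX6: ΔΔCt = (26.51−21.64) − (23.96−21.88) = 4.87 − 2.08 = 2.79; fold change = 2^-2.79 = 0.145
HSPA2: ΔΔCt = (16.54−21.64) − (20.91−21.88) = -5.10 − (-0.97) = -4.13; fold change = 2^4.13 = 17.509
AKT4: ΔΔCt = (24.44−21.64) − (29.88−21.88) = 2.80 − 8.00 = -5.20; fold change = 2^5.20 = 36.758
IL8: ΔΔCt = (31.30−21.64) − (27.48−21.88) = 9.66 − 5.60 = 4.06; fold change = 2^-4.06 = 0.060
AKT4 has the largest |ΔΔCt| = 5.20.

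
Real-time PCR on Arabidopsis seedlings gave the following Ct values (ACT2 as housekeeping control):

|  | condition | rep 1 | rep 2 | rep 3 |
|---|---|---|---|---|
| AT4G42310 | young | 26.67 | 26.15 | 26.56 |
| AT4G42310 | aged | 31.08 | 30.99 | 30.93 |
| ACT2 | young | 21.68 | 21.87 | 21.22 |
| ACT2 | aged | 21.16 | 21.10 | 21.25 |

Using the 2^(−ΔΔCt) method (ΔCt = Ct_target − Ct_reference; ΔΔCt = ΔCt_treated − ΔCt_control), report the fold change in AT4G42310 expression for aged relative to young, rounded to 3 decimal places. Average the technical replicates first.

Mean Ct: AT4G42310 young 26.460; AT4G42310 aged 31.000; ACT2 young 21.590; ACT2 aged 21.170
ΔCt(young) = 26.460 − 21.590 = 4.870
ΔCt(aged) = 31.000 − 21.170 = 9.830
ΔΔCt = 9.830 − 4.870 = 4.960
Fold change = 2^(−4.960) = 0.0321

0.032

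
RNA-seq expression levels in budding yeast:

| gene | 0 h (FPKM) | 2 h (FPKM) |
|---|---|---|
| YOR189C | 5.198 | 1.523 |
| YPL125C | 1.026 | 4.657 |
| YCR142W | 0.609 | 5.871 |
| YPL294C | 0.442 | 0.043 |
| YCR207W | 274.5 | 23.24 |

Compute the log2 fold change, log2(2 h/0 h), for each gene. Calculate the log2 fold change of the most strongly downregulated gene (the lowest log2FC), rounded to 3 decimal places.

-3.562

log2(1.523/5.198) = -1.771  (YOR189C)
log2(4.657/1.026) = 2.182  (YPL125C)
log2(5.871/0.609) = 3.269  (YCR142W)
log2(0.043/0.442) = -3.362  (YPL294C)
log2(23.24/274.5) = -3.562  (YCR207W)
YCR207W is most strongly downregulated.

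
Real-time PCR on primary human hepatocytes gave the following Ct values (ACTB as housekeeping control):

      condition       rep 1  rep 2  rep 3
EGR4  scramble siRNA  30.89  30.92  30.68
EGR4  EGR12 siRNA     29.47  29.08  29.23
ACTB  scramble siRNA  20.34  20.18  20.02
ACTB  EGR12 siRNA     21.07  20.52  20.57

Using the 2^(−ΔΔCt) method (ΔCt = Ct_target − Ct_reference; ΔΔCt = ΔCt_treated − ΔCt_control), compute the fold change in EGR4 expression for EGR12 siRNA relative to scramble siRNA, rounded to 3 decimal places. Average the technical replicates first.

Mean Ct: EGR4 scramble siRNA 30.830; EGR4 EGR12 siRNA 29.260; ACTB scramble siRNA 20.180; ACTB EGR12 siRNA 20.720
ΔCt(scramble siRNA) = 30.830 − 20.180 = 10.650
ΔCt(EGR12 siRNA) = 29.260 − 20.720 = 8.540
ΔΔCt = 8.540 − 10.650 = -2.110
Fold change = 2^(−(-2.110)) = 2^2.110 = 4.3169

4.317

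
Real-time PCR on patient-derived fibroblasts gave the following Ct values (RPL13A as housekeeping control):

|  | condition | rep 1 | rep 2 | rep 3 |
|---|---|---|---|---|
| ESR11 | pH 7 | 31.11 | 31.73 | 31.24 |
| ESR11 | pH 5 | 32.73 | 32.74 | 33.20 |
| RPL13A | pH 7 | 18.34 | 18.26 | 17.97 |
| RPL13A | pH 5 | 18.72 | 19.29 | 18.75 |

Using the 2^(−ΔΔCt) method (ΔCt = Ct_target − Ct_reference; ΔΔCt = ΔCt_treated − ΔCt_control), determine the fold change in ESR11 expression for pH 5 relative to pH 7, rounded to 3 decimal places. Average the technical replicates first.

Mean Ct: ESR11 pH 7 31.360; ESR11 pH 5 32.890; RPL13A pH 7 18.190; RPL13A pH 5 18.920
ΔCt(pH 7) = 31.360 − 18.190 = 13.170
ΔCt(pH 5) = 32.890 − 18.920 = 13.970
ΔΔCt = 13.970 − 13.170 = 0.800
Fold change = 2^(−0.800) = 0.5743

0.574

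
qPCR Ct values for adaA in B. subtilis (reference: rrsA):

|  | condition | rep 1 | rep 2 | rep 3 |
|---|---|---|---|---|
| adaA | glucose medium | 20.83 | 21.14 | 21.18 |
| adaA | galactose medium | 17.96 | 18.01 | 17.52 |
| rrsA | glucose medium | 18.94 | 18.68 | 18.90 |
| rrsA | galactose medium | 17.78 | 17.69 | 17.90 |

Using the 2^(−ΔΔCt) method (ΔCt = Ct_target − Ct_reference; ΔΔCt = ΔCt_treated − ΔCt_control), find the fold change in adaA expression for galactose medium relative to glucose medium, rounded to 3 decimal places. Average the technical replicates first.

4.500

Mean Ct: adaA glucose medium 21.050; adaA galactose medium 17.830; rrsA glucose medium 18.840; rrsA galactose medium 17.790
ΔCt(glucose medium) = 21.050 − 18.840 = 2.210
ΔCt(galactose medium) = 17.830 − 17.790 = 0.040
ΔΔCt = 0.040 − 2.210 = -2.170
Fold change = 2^(−(-2.170)) = 2^2.170 = 4.5002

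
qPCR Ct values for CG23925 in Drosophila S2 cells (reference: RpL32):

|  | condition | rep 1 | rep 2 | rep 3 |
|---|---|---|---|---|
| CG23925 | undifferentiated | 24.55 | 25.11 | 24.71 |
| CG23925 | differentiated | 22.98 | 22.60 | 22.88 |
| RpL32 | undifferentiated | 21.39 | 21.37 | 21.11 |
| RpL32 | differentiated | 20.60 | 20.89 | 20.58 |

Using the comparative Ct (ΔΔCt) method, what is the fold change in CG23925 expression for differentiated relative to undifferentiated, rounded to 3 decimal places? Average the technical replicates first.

Mean Ct: CG23925 undifferentiated 24.790; CG23925 differentiated 22.820; RpL32 undifferentiated 21.290; RpL32 differentiated 20.690
ΔCt(undifferentiated) = 24.790 − 21.290 = 3.500
ΔCt(differentiated) = 22.820 − 20.690 = 2.130
ΔΔCt = 2.130 − 3.500 = -1.370
Fold change = 2^(−(-1.370)) = 2^1.370 = 2.5847

2.585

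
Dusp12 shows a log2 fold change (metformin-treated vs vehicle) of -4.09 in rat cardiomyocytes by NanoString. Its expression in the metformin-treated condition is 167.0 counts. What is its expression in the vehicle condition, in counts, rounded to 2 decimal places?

2844.00

Fold change = 2^(-4.09) = 0.0587
vehicle expression = 167.0 / 0.0587 = 2844.00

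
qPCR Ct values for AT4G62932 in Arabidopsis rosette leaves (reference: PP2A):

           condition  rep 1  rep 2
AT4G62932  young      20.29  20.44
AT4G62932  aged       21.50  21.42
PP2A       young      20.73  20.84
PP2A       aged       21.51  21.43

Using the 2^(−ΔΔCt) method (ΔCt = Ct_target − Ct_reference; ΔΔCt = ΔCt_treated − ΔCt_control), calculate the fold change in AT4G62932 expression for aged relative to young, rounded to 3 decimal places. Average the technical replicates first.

0.753

Mean Ct: AT4G62932 young 20.365; AT4G62932 aged 21.460; PP2A young 20.785; PP2A aged 21.470
ΔCt(young) = 20.365 − 20.785 = -0.420
ΔCt(aged) = 21.460 − 21.470 = -0.010
ΔΔCt = -0.010 − (-0.420) = 0.410
Fold change = 2^(−0.410) = 0.7526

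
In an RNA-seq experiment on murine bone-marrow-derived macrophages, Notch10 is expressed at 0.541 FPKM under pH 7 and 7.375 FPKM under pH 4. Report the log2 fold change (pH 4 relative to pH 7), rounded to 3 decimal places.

3.769

Fold change = 7.375 / 0.541 = 13.6322
log2(13.6322) = 3.7689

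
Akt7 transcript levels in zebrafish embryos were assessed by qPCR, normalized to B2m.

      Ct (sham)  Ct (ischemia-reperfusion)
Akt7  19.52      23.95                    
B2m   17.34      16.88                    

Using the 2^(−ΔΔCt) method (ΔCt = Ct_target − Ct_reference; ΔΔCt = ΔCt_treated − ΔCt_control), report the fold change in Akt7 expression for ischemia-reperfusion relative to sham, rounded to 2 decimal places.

0.03

ΔCt(sham) = 19.520 − 17.340 = 2.180
ΔCt(ischemia-reperfusion) = 23.950 − 16.880 = 7.070
ΔΔCt = 7.070 − 2.180 = 4.890
Fold change = 2^(−4.890) = 0.034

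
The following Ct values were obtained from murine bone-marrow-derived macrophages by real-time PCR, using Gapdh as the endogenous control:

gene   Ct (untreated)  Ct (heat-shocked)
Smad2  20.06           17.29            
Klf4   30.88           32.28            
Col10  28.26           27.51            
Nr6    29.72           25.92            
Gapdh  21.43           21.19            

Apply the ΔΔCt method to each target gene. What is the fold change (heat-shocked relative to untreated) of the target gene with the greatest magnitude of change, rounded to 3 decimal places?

11.794

Smad2: ΔΔCt = (17.29−21.19) − (20.06−21.43) = -3.90 − (-1.37) = -2.53; fold change = 2^2.53 = 5.776
Klf4: ΔΔCt = (32.28−21.19) − (30.88−21.43) = 11.09 − 9.45 = 1.64; fold change = 2^-1.64 = 0.321
Col10: ΔΔCt = (27.51−21.19) − (28.26−21.43) = 6.32 − 6.83 = -0.51; fold change = 2^0.51 = 1.424
Nr6: ΔΔCt = (25.92−21.19) − (29.72−21.43) = 4.73 − 8.29 = -3.56; fold change = 2^3.56 = 11.794
Nr6 has the largest |ΔΔCt| = 3.56.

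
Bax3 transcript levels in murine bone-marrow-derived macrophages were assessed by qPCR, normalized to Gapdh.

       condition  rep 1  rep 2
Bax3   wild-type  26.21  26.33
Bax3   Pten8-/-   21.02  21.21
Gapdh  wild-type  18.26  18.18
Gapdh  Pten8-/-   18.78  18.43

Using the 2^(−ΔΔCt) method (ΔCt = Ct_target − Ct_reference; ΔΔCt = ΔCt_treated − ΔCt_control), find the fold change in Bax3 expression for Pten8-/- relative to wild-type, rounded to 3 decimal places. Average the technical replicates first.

Mean Ct: Bax3 wild-type 26.270; Bax3 Pten8-/- 21.115; Gapdh wild-type 18.220; Gapdh Pten8-/- 18.605
ΔCt(wild-type) = 26.270 − 18.220 = 8.050
ΔCt(Pten8-/-) = 21.115 − 18.605 = 2.510
ΔΔCt = 2.510 − 8.050 = -5.540
Fold change = 2^(−(-5.540)) = 2^5.540 = 46.5271

46.527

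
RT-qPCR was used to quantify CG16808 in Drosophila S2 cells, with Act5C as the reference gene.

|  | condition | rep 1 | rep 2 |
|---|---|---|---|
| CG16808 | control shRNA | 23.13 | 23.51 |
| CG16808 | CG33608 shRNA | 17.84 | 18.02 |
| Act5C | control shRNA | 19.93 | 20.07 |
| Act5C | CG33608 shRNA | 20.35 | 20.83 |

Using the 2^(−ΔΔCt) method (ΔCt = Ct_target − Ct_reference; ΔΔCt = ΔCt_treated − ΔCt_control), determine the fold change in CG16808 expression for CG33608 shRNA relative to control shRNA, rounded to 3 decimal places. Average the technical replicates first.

63.119

Mean Ct: CG16808 control shRNA 23.320; CG16808 CG33608 shRNA 17.930; Act5C control shRNA 20.000; Act5C CG33608 shRNA 20.590
ΔCt(control shRNA) = 23.320 − 20.000 = 3.320
ΔCt(CG33608 shRNA) = 17.930 − 20.590 = -2.660
ΔΔCt = -2.660 − 3.320 = -5.980
Fold change = 2^(−(-5.980)) = 2^5.980 = 63.1189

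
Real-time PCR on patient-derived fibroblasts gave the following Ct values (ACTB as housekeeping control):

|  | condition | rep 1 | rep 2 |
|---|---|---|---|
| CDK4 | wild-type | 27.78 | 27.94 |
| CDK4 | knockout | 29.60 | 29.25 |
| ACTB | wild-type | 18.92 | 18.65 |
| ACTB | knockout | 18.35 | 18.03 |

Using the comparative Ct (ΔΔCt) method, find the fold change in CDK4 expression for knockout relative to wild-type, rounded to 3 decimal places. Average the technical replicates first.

0.224

Mean Ct: CDK4 wild-type 27.860; CDK4 knockout 29.425; ACTB wild-type 18.785; ACTB knockout 18.190
ΔCt(wild-type) = 27.860 − 18.785 = 9.075
ΔCt(knockout) = 29.425 − 18.190 = 11.235
ΔΔCt = 11.235 − 9.075 = 2.160
Fold change = 2^(−2.160) = 0.2238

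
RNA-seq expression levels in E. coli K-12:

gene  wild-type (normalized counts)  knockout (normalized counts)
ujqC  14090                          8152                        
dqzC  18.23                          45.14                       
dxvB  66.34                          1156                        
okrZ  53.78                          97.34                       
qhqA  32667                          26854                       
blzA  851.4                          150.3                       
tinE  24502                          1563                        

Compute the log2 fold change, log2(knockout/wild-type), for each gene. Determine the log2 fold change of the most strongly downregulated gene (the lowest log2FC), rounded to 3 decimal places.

log2(8152/14090) = -0.789  (ujqC)
log2(45.14/18.23) = 1.308  (dqzC)
log2(1156/66.34) = 4.123  (dxvB)
log2(97.34/53.78) = 0.856  (okrZ)
log2(26854/32667) = -0.283  (qhqA)
log2(150.3/851.4) = -2.502  (blzA)
log2(1563/24502) = -3.971  (tinE)
tinE is most strongly downregulated.

-3.971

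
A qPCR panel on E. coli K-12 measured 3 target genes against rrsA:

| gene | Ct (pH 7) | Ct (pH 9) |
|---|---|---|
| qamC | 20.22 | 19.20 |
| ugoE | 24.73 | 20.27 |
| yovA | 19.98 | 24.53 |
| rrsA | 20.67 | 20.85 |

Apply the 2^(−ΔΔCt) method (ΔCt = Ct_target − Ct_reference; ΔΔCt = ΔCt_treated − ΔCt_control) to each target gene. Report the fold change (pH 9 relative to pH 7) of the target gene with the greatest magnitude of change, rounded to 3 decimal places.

24.933

qamC: ΔΔCt = (19.20−20.85) − (20.22−20.67) = -1.65 − (-0.45) = -1.20; fold change = 2^1.20 = 2.297
ugoE: ΔΔCt = (20.27−20.85) − (24.73−20.67) = -0.58 − 4.06 = -4.64; fold change = 2^4.64 = 24.933
yovA: ΔΔCt = (24.53−20.85) − (19.98−20.67) = 3.68 − (-0.69) = 4.37; fold change = 2^-4.37 = 0.048
ugoE has the largest |ΔΔCt| = 4.64.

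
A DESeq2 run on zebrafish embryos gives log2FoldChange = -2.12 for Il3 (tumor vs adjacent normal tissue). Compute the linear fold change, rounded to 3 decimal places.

Fold change = 2^(-2.12) = 0.2300

0.230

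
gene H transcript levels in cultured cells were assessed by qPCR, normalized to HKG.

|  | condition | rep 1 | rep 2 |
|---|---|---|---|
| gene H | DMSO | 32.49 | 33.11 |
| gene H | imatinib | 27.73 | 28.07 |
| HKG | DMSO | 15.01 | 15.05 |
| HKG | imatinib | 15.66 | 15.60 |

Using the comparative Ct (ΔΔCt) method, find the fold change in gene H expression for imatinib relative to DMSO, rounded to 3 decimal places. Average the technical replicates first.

45.255

Mean Ct: gene H DMSO 32.800; gene H imatinib 27.900; HKG DMSO 15.030; HKG imatinib 15.630
ΔCt(DMSO) = 32.800 − 15.030 = 17.770
ΔCt(imatinib) = 27.900 − 15.630 = 12.270
ΔΔCt = 12.270 − 17.770 = -5.500
Fold change = 2^(−(-5.500)) = 2^5.500 = 45.2548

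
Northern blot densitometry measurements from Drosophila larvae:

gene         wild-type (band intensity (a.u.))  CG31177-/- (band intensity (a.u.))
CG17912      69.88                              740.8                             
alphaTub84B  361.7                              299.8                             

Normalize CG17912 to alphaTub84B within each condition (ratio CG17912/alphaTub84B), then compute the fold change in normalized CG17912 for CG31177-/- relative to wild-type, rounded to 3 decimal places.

12.790

CG17912/alphaTub84B (wild-type) = 69.88 / 361.7 = 0.1932
CG17912/alphaTub84B (CG31177-/-) = 740.8 / 299.8 = 2.471
Fold change = 2.471 / 0.1932 = 12.7898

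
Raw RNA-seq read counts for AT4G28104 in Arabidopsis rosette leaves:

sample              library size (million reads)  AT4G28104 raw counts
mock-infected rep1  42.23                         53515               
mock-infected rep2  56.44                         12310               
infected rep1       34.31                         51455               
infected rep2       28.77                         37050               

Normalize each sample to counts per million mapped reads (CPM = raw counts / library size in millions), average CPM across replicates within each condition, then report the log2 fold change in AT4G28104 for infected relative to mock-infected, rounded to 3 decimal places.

0.908

CPM(mock-infected rep1) = 53515 / 42.23 = 1267.2271
CPM(mock-infected rep2) = 12310 / 56.44 = 218.1077
CPM(infected rep1) = 51455 / 34.31 = 1499.7085
CPM(infected rep2) = 37050 / 28.77 = 1287.7998
mean CPM(mock-infected) = 742.6674; mean CPM(infected) = 1393.7542
Fold change = 1393.7542 / 742.6674 = 1.87669
log2(1.87669) = 0.9082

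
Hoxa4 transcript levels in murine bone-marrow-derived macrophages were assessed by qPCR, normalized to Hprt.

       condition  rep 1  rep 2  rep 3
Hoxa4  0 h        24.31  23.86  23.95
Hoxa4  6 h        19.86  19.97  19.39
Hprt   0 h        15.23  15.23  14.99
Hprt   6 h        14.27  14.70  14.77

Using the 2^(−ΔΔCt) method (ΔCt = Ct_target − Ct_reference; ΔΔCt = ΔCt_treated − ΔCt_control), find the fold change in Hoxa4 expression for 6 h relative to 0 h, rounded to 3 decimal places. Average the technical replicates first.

13.269

Mean Ct: Hoxa4 0 h 24.040; Hoxa4 6 h 19.740; Hprt 0 h 15.150; Hprt 6 h 14.580
ΔCt(0 h) = 24.040 − 15.150 = 8.890
ΔCt(6 h) = 19.740 − 14.580 = 5.160
ΔΔCt = 5.160 − 8.890 = -3.730
Fold change = 2^(−(-3.730)) = 2^3.730 = 13.2691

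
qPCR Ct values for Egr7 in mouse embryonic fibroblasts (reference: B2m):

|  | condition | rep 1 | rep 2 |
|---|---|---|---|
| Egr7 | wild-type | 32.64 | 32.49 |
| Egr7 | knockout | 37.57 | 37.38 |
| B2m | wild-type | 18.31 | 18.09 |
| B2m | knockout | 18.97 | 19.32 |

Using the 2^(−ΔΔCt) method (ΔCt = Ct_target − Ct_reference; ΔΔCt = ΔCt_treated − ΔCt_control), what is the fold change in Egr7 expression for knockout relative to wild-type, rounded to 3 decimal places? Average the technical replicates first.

0.064

Mean Ct: Egr7 wild-type 32.565; Egr7 knockout 37.475; B2m wild-type 18.200; B2m knockout 19.145
ΔCt(wild-type) = 32.565 − 18.200 = 14.365
ΔCt(knockout) = 37.475 − 19.145 = 18.330
ΔΔCt = 18.330 − 14.365 = 3.965
Fold change = 2^(−3.965) = 0.0640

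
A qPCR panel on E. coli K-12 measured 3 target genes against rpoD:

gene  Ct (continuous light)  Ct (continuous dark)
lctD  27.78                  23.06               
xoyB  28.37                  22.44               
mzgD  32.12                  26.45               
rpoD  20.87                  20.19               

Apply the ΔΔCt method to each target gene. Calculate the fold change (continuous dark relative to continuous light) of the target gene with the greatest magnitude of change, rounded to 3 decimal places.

38.055

lctD: ΔΔCt = (23.06−20.19) − (27.78−20.87) = 2.87 − 6.91 = -4.04; fold change = 2^4.04 = 16.450
xoyB: ΔΔCt = (22.44−20.19) − (28.37−20.87) = 2.25 − 7.50 = -5.25; fold change = 2^5.25 = 38.055
mzgD: ΔΔCt = (26.45−20.19) − (32.12−20.87) = 6.26 − 11.25 = -4.99; fold change = 2^4.99 = 31.779
xoyB has the largest |ΔΔCt| = 5.25.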